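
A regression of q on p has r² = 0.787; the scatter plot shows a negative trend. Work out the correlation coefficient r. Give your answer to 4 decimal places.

|r| = √0.787 = 0.8871
The association is negative, so r = −0.8871.

-0.8871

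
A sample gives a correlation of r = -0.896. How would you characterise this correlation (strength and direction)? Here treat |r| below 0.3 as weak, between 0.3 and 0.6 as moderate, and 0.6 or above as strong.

r = -0.896 < 0 so the relationship is negative.
|r| = 0.896, which falls in the strong range.

strong negative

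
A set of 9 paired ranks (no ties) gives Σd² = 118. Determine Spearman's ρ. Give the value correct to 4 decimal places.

0.0167

ρ = 1 − 6Σd² / [n(n²−1)] = 1 − 6×118 / (9×80)
  = 1 − 708/720 = 1 − 0.98333 ≈ 0.0167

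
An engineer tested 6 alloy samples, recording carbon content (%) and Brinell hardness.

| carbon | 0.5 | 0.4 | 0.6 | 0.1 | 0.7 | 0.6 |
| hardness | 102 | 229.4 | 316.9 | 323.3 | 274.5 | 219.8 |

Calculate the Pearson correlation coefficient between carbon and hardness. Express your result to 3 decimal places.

-0.220

n = 6, Σx = 2.9, Σy = 1465.9, Σx² = 1.63, Σy² = 391639.15, Σxy = 689.26
nΣxy − ΣxΣy = 4135.56 − 4251.11 = -115.55
nΣx² − (Σx)² = 9.78 − 8.41 = 1.37; nΣy² − (Σy)² = 2349834.9 − 2148862.81 = 200972.09
r = -115.55 / √(1.37 × 200972.09) = -115.55 / 524.7207 ≈ -0.220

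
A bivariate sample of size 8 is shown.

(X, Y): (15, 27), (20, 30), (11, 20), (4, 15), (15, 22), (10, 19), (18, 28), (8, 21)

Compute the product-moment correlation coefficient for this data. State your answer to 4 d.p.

0.9360

n = 8, ΣX = 101, ΣY = 182, ΣX² = 1475, ΣY² = 4324, ΣXY = 2477
nΣXY − ΣXΣY = 19816 − 18382 = 1434
nΣX² − (ΣX)² = 11800 − 10201 = 1599; nΣY² − (ΣY)² = 34592 − 33124 = 1468
r = 1434 / √(1599 × 1468) = 1434 / 1532.1005 ≈ 0.9360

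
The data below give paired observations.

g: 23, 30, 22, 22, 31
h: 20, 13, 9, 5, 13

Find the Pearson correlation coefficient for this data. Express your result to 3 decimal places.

0.249

n = 5, Σg = 128, Σh = 60, Σg² = 3358, Σh² = 844, Σgh = 1561
nΣgh − ΣgΣh = 7805 − 7680 = 125
nΣg² − (Σg)² = 16790 − 16384 = 406; nΣh² − (Σh)² = 4220 − 3600 = 620
r = 125 / √(406 × 620) = 125 / 501.7171 ≈ 0.249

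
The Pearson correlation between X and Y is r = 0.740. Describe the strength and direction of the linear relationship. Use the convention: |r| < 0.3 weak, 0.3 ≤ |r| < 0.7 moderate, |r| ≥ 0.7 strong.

r = 0.740 > 0 so the relationship is positive.
|r| = 0.740, which falls in the strong range.

strong positive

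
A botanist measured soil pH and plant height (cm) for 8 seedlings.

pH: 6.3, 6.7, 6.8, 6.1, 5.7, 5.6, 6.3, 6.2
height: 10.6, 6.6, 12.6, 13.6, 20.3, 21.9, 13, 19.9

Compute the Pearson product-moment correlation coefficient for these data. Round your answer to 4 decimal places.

-0.8148

n = 8, Σx = 49.7, Σy = 118.5, Σx² = 310.01, Σy² = 1956.35, Σxy = 723.27
nΣxy − ΣxΣy = 5786.16 − 5889.45 = -103.29
nΣx² − (Σx)² = 2480.08 − 2470.09 = 9.99; nΣy² − (Σy)² = 15650.8 − 14042.25 = 1608.55
r = -103.29 / √(9.99 × 1608.55) = -103.29 / 126.7652 ≈ -0.8148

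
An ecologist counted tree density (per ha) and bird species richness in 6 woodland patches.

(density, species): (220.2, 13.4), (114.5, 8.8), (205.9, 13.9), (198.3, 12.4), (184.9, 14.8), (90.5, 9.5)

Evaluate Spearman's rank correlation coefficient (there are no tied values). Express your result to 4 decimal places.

Rank density: 6, 2, 5, 4, 3, 1
Rank species: 4, 1, 5, 3, 6, 2
d = rank(density) − rank(species): 2, 1, 0, 1, -3, -1; Σd² = 16
ρ = 1 − 6Σd² / [n(n²−1)] = 1 − 6×16 / (6×35) = 1 − 96/210 ≈ 0.5429

0.5429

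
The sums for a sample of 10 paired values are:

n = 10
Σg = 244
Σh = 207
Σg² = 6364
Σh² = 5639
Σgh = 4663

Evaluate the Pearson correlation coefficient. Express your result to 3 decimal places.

-0.520

r = (nΣgh − ΣgΣh) / √[(nΣg² − (Σg)²)(nΣh² − (Σh)²)]
Numerator: 10×4663 − 244×207 = -3878
Denominator: √[(63640 − 59536)(56390 − 42849)] = √[4104 × 13541] = 7454.6807
r = -3878 / 7454.6807 ≈ -0.520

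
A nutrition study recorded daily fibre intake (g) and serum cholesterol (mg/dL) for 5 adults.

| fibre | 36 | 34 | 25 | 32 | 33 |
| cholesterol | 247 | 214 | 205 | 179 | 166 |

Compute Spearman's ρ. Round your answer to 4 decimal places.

Rank fibre: 5, 4, 1, 2, 3
Rank cholesterol: 5, 4, 3, 2, 1
d = rank(fibre) − rank(cholesterol): 0, 0, -2, 0, 2; Σd² = 8
ρ = 1 − 6Σd² / [n(n²−1)] = 1 − 6×8 / (5×24) = 1 − 48/120 ≈ 0.6000

0.6000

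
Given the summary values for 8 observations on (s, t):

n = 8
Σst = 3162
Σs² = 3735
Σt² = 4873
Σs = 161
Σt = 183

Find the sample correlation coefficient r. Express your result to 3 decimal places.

-0.893

r = (nΣst − ΣsΣt) / √[(nΣs² − (Σs)²)(nΣt² − (Σt)²)]
Numerator: 8×3162 − 161×183 = -4167
Denominator: √[(29880 − 25921)(38984 − 33489)] = √[3959 × 5495] = 4664.1939
r = -4167 / 4664.1939 ≈ -0.893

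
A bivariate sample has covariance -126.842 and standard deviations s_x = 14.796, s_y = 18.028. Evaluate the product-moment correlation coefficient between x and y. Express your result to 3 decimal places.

-0.476

r = Cov(x,y) / (s_x · s_y) = -126.842 / (14.796 × 18.028)
  = -126.842 / 266.7423 ≈ -0.476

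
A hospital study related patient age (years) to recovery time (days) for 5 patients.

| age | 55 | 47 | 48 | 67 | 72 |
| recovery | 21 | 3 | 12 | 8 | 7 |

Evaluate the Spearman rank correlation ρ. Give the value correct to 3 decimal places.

0.100

Rank age: 3, 1, 2, 4, 5
Rank recovery: 5, 1, 4, 3, 2
d = rank(age) − rank(recovery): -2, 0, -2, 1, 3; Σd² = 18
ρ = 1 − 6Σd² / [n(n²−1)] = 1 − 6×18 / (5×24) = 1 − 108/120 ≈ 0.100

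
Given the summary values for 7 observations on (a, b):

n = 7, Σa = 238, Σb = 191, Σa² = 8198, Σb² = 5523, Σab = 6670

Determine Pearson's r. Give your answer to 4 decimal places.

r = (nΣab − ΣaΣb) / √[(nΣa² − (Σa)²)(nΣb² − (Σb)²)]
Numerator: 7×6670 − 238×191 = 1232
Denominator: √[(57386 − 56644)(38661 − 36481)] = √[742 × 2180] = 1271.8333
r = 1232 / 1271.8333 ≈ 0.9687

0.9687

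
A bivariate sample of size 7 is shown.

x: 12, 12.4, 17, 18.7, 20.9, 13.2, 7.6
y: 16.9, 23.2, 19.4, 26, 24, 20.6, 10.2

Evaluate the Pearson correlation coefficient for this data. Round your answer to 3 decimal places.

n = 7, Σx = 101.8, Σy = 140.3, Σx² = 1605.26, Σy² = 2980.61, Σxy = 2157.52
nΣxy − ΣxΣy = 15102.64 − 14282.54 = 820.1
nΣx² − (Σx)² = 11236.82 − 10363.24 = 873.58; nΣy² − (Σy)² = 20864.27 − 19684.09 = 1180.18
r = 820.1 / √(873.58 × 1180.18) = 820.1 / 1015.3727 ≈ 0.808

0.808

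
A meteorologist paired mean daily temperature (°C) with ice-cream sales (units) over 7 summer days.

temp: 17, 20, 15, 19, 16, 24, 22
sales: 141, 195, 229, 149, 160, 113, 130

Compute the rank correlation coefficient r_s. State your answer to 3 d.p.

Rank temp: 3, 5, 1, 4, 2, 7, 6
Rank sales: 3, 6, 7, 4, 5, 1, 2
d = rank(temp) − rank(sales): 0, -1, -6, 0, -3, 6, 4; Σd² = 98
ρ = 1 − 6Σd² / [n(n²−1)] = 1 − 6×98 / (7×48) = 1 − 588/336 ≈ -0.750

-0.750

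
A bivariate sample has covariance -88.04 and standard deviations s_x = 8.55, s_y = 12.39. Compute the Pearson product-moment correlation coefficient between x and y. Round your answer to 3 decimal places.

r = Cov(x,y) / (s_x · s_y) = -88.04 / (8.55 × 12.39)
  = -88.04 / 105.9345 ≈ -0.831

-0.831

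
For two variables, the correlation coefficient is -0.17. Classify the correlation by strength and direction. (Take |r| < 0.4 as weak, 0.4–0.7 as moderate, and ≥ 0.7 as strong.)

r = -0.17 < 0 so the relationship is negative.
|r| = 0.17, which falls in the weak range.

weak negative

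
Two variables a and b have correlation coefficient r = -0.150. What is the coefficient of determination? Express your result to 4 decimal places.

r² = (-0.150)² = 0.0225

0.0225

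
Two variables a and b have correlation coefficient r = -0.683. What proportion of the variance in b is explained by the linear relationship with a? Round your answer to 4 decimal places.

r² = (-0.683)² = 0.4665

0.4665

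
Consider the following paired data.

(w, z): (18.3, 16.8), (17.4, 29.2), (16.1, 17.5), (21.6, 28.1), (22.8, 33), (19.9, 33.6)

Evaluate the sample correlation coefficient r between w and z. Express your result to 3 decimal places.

0.673

n = 6, Σw = 116.1, Σz = 158.2, Σw² = 2279.27, Σz² = 4448.7, Σwz = 3125.27
nΣwz − ΣwΣz = 18751.62 − 18367.02 = 384.6
nΣw² − (Σw)² = 13675.62 − 13479.21 = 196.41; nΣz² − (Σz)² = 26692.2 − 25027.24 = 1664.96
r = 384.6 / √(196.41 × 1664.96) = 384.6 / 571.8521 ≈ 0.673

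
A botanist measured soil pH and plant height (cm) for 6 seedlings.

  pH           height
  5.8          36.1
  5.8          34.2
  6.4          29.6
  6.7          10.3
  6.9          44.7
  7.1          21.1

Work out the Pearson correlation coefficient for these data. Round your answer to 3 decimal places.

n = 6, Σx = 38.7, Σy = 176, Σx² = 251.15, Σy² = 5898.4, Σxy = 1124.43
nΣxy − ΣxΣy = 6746.58 − 6811.2 = -64.62
nΣx² − (Σx)² = 1506.9 − 1497.69 = 9.21; nΣy² − (Σy)² = 35390.4 − 30976 = 4414.4
r = -64.62 / √(9.21 × 4414.4) = -64.62 / 201.6349 ≈ -0.320

-0.320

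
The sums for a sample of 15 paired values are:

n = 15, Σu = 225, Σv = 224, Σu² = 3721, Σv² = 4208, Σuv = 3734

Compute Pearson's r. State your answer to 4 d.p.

0.6845

r = (nΣuv − ΣuΣv) / √[(nΣu² − (Σu)²)(nΣv² − (Σv)²)]
Numerator: 15×3734 − 225×224 = 5610
Denominator: √[(55815 − 50625)(63120 − 50176)] = √[5190 × 12944] = 8196.3016
r = 5610 / 8196.3016 ≈ 0.6845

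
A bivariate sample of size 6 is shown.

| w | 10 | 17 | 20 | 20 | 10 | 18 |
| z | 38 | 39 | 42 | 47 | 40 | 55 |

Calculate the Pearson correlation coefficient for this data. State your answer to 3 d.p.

0.533

n = 6, Σw = 95, Σz = 261, Σw² = 1613, Σz² = 11563, Σwz = 4213
nΣwz − ΣwΣz = 25278 − 24795 = 483
nΣw² − (Σw)² = 9678 − 9025 = 653; nΣz² − (Σz)² = 69378 − 68121 = 1257
r = 483 / √(653 × 1257) = 483 / 905.9917 ≈ 0.533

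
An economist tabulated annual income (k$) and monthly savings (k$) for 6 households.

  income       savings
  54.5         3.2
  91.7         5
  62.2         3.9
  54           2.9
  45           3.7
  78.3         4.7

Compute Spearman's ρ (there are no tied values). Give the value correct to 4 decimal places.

Rank income: 3, 6, 4, 2, 1, 5
Rank savings: 2, 6, 4, 1, 3, 5
d = rank(income) − rank(savings): 1, 0, 0, 1, -2, 0; Σd² = 6
ρ = 1 − 6Σd² / [n(n²−1)] = 1 − 6×6 / (6×35) = 1 − 36/210 ≈ 0.8286

0.8286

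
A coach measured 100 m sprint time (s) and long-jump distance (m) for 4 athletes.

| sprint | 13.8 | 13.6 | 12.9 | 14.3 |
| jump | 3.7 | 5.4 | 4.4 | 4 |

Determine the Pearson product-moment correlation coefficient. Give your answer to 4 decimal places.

n = 4, Σx = 54.6, Σy = 17.5, Σx² = 746.3, Σy² = 78.21, Σxy = 238.46
nΣxy − ΣxΣy = 953.84 − 955.5 = -1.66
nΣx² − (Σx)² = 2985.2 − 2981.16 = 4.04; nΣy² − (Σy)² = 312.84 − 306.25 = 6.59
r = -1.66 / √(4.04 × 6.59) = -1.66 / 5.1598 ≈ -0.3217

-0.3217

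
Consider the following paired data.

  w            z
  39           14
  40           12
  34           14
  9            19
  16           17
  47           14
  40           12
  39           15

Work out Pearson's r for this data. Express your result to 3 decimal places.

n = 8, Σw = 264, Σz = 117, Σw² = 9944, Σz² = 1751, Σwz = 3668
nΣwz − ΣwΣz = 29344 − 30888 = -1544
nΣw² − (Σw)² = 79552 − 69696 = 9856; nΣz² − (Σz)² = 14008 − 13689 = 319
r = -1544 / √(9856 × 319) = -1544 / 1773.1509 ≈ -0.871

-0.871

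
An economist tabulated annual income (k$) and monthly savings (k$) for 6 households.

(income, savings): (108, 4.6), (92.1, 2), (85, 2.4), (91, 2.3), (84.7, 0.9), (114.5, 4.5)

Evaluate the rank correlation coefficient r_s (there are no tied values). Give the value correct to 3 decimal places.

Rank income: 5, 4, 2, 3, 1, 6
Rank savings: 6, 2, 4, 3, 1, 5
d = rank(income) − rank(savings): -1, 2, -2, 0, 0, 1; Σd² = 10
ρ = 1 − 6Σd² / [n(n²−1)] = 1 − 6×10 / (6×35) = 1 − 60/210 ≈ 0.714

0.714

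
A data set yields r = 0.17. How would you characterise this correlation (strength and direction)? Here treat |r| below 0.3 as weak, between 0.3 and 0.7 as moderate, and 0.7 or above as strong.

r = 0.17 > 0 so the relationship is positive.
|r| = 0.17, which falls in the weak range.

weak positive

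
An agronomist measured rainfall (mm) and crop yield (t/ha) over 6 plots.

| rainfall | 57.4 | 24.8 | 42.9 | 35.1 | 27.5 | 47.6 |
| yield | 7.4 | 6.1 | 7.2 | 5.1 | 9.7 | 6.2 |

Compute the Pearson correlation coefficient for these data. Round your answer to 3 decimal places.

n = 6, Σx = 235.3, Σy = 41.7, Σx² = 10004.23, Σy² = 302.35, Σxy = 1625.8
nΣxy − ΣxΣy = 9754.8 − 9812.01 = -57.21
nΣx² − (Σx)² = 60025.38 − 55366.09 = 4659.29; nΣy² − (Σy)² = 1814.1 − 1738.89 = 75.21
r = -57.21 / √(4659.29 × 75.21) = -57.21 / 591.9672 ≈ -0.097

-0.097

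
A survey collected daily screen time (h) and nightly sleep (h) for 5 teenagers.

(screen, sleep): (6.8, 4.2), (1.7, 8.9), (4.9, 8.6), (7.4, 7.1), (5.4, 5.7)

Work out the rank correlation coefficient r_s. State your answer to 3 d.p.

-0.700

Rank screen: 4, 1, 2, 5, 3
Rank sleep: 1, 5, 4, 3, 2
d = rank(screen) − rank(sleep): 3, -4, -2, 2, 1; Σd² = 34
ρ = 1 − 6Σd² / [n(n²−1)] = 1 − 6×34 / (5×24) = 1 − 204/120 ≈ -0.700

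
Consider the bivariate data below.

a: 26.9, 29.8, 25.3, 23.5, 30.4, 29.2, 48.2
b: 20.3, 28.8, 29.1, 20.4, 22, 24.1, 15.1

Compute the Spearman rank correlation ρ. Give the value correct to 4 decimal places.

Rank a: 3, 5, 2, 1, 6, 4, 7
Rank b: 2, 6, 7, 3, 4, 5, 1
d = rank(a) − rank(b): 1, -1, -5, -2, 2, -1, 6; Σd² = 72
ρ = 1 − 6Σd² / [n(n²−1)] = 1 − 6×72 / (7×48) = 1 − 432/336 ≈ -0.2857

-0.2857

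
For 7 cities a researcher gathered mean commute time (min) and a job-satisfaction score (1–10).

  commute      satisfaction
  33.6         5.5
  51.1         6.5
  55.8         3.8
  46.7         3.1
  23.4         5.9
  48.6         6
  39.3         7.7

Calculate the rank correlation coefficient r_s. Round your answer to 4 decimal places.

Rank commute: 2, 6, 7, 4, 1, 5, 3
Rank satisfaction: 3, 6, 2, 1, 4, 5, 7
d = rank(commute) − rank(satisfaction): -1, 0, 5, 3, -3, 0, -4; Σd² = 60
ρ = 1 − 6Σd² / [n(n²−1)] = 1 − 6×60 / (7×48) = 1 − 360/336 ≈ -0.0714

-0.0714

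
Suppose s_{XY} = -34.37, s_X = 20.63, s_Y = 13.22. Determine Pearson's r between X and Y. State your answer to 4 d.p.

r = Cov(X,Y) / (s_X · s_Y) = -34.37 / (20.63 × 13.22)
  = -34.37 / 272.7286 ≈ -0.1260

-0.1260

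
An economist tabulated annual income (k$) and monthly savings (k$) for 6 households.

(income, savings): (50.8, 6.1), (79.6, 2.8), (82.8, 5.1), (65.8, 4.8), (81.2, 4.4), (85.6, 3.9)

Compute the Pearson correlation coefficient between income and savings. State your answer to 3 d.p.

-0.686

n = 6, Σx = 445.8, Σy = 27.1, Σx² = 34023.08, Σy² = 128.67, Σxy = 1962
nΣxy − ΣxΣy = 11772 − 12081.18 = -309.18
nΣx² − (Σx)² = 204138.48 − 198737.64 = 5400.84; nΣy² − (Σy)² = 772.02 − 734.41 = 37.61
r = -309.18 / √(5400.84 × 37.61) = -309.18 / 450.6946 ≈ -0.686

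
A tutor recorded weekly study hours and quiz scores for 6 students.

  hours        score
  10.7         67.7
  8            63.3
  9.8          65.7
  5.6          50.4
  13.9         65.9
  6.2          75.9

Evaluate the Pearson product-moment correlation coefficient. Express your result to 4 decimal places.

0.2371

n = 6, Σx = 54.2, Σy = 388.9, Σx² = 537.54, Σy² = 25550.45, Σxy = 3543.48
nΣxy − ΣxΣy = 21260.88 − 21078.38 = 182.5
nΣx² − (Σx)² = 3225.24 − 2937.64 = 287.6; nΣy² − (Σy)² = 153302.7 − 151243.21 = 2059.49
r = 182.5 / √(287.6 × 2059.49) = 182.5 / 769.6163 ≈ 0.2371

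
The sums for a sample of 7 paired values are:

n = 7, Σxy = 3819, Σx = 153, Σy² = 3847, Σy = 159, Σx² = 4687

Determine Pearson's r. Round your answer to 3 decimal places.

0.611

r = (nΣxy − ΣxΣy) / √[(nΣx² − (Σx)²)(nΣy² − (Σy)²)]
Numerator: 7×3819 − 153×159 = 2406
Denominator: √[(32809 − 23409)(26929 − 25281)] = √[9400 × 1648] = 3935.8862
r = 2406 / 3935.8862 ≈ 0.611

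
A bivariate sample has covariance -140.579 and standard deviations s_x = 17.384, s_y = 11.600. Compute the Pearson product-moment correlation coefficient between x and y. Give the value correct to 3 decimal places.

r = Cov(x,y) / (s_x · s_y) = -140.579 / (17.384 × 11.600)
  = -140.579 / 201.6544 ≈ -0.697

-0.697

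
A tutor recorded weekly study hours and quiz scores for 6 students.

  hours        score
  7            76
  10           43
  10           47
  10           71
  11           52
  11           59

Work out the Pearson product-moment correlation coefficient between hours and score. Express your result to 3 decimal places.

n = 6, Σx = 59, Σy = 348, Σx² = 591, Σy² = 21060, Σxy = 3363
nΣxy − ΣxΣy = 20178 − 20532 = -354
nΣx² − (Σx)² = 3546 − 3481 = 65; nΣy² − (Σy)² = 126360 − 121104 = 5256
r = -354 / √(65 × 5256) = -354 / 584.4998 ≈ -0.606

-0.606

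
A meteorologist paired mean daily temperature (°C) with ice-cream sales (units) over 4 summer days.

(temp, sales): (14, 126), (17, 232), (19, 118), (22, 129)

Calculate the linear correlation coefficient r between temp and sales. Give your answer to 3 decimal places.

n = 4, Σx = 72, Σy = 605, Σx² = 1330, Σy² = 100265, Σxy = 10788
nΣxy − ΣxΣy = 43152 − 43560 = -408
nΣx² − (Σx)² = 5320 − 5184 = 136; nΣy² − (Σy)² = 401060 − 366025 = 35035
r = -408 / √(136 × 35035) = -408 / 2182.8330 ≈ -0.187

-0.187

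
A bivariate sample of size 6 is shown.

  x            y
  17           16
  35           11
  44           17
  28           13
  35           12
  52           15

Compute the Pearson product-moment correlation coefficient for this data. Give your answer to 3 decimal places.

n = 6, Σx = 211, Σy = 84, Σx² = 8163, Σy² = 1204, Σxy = 2969
nΣxy − ΣxΣy = 17814 − 17724 = 90
nΣx² − (Σx)² = 48978 − 44521 = 4457; nΣy² − (Σy)² = 7224 − 7056 = 168
r = 90 / √(4457 × 168) = 90 / 865.3184 ≈ 0.104

0.104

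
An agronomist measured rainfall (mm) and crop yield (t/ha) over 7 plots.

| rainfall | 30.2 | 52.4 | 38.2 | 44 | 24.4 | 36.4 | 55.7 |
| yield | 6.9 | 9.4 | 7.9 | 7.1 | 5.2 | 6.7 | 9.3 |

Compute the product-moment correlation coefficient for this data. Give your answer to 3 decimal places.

n = 7, Σx = 281.3, Σy = 52.5, Σx² = 12075.85, Σy² = 407.21, Σxy = 2203.89
nΣxy − ΣxΣy = 15427.23 − 14768.25 = 658.98
nΣx² − (Σx)² = 84530.95 − 79129.69 = 5401.26; nΣy² − (Σy)² = 2850.47 − 2756.25 = 94.22
r = 658.98 / √(5401.26 × 94.22) = 658.98 / 713.3770 ≈ 0.924

0.924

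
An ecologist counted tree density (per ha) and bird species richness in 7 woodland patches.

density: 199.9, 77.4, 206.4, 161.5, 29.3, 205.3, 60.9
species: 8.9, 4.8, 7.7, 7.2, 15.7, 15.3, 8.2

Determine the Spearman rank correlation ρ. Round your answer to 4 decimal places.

-0.1429

Rank density: 5, 3, 7, 4, 1, 6, 2
Rank species: 5, 1, 3, 2, 7, 6, 4
d = rank(density) − rank(species): 0, 2, 4, 2, -6, 0, -2; Σd² = 64
ρ = 1 − 6Σd² / [n(n²−1)] = 1 − 6×64 / (7×48) = 1 − 384/336 ≈ -0.1429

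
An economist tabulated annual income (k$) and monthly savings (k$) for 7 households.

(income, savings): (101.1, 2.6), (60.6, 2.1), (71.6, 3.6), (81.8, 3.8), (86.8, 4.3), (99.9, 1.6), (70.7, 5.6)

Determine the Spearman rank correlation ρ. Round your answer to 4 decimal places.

-0.2500

Rank income: 7, 1, 3, 4, 5, 6, 2
Rank savings: 3, 2, 4, 5, 6, 1, 7
d = rank(income) − rank(savings): 4, -1, -1, -1, -1, 5, -5; Σd² = 70
ρ = 1 − 6Σd² / [n(n²−1)] = 1 − 6×70 / (7×48) = 1 − 420/336 ≈ -0.2500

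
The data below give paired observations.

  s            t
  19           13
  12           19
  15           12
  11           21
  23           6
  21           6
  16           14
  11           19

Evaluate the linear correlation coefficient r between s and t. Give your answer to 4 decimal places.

n = 8, Σs = 128, Σt = 110, Σs² = 2198, Σt² = 1744, Σst = 1583
nΣst − ΣsΣt = 12664 − 14080 = -1416
nΣs² − (Σs)² = 17584 − 16384 = 1200; nΣt² − (Σt)² = 13952 − 12100 = 1852
r = -1416 / √(1200 × 1852) = -1416 / 1490.7716 ≈ -0.9498

-0.9498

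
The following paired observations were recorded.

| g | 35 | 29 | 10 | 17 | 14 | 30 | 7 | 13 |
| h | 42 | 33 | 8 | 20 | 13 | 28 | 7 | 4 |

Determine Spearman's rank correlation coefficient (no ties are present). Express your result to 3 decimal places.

0.905

Rank g: 8, 6, 2, 5, 4, 7, 1, 3
Rank h: 8, 7, 3, 5, 4, 6, 2, 1
d = rank(g) − rank(h): 0, -1, -1, 0, 0, 1, -1, 2; Σd² = 8
ρ = 1 − 6Σd² / [n(n²−1)] = 1 − 6×8 / (8×63) = 1 − 48/504 ≈ 0.905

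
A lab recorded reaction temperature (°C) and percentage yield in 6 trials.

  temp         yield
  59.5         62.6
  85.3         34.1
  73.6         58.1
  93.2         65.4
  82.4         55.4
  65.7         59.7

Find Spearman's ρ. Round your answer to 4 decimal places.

Rank temp: 1, 5, 3, 6, 4, 2
Rank yield: 5, 1, 3, 6, 2, 4
d = rank(temp) − rank(yield): -4, 4, 0, 0, 2, -2; Σd² = 40
ρ = 1 − 6Σd² / [n(n²−1)] = 1 − 6×40 / (6×35) = 1 − 240/210 ≈ -0.1429

-0.1429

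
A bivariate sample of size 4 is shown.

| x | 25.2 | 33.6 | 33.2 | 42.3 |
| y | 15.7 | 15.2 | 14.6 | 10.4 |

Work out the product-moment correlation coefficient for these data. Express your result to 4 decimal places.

n = 4, Σx = 134.3, Σy = 55.9, Σx² = 4655.53, Σy² = 798.85, Σxy = 1831
nΣxy − ΣxΣy = 7324 − 7507.37 = -183.37
nΣx² − (Σx)² = 18622.12 − 18036.49 = 585.63; nΣy² − (Σy)² = 3195.4 − 3124.81 = 70.59
r = -183.37 / √(585.63 × 70.59) = -183.37 / 203.3215 ≈ -0.9019

-0.9019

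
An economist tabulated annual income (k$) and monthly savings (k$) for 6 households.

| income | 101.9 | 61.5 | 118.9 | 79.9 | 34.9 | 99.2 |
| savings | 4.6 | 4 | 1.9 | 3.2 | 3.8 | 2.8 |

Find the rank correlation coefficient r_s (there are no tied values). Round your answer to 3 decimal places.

-0.371

Rank income: 5, 2, 6, 3, 1, 4
Rank savings: 6, 5, 1, 3, 4, 2
d = rank(income) − rank(savings): -1, -3, 5, 0, -3, 2; Σd² = 48
ρ = 1 − 6Σd² / [n(n²−1)] = 1 − 6×48 / (6×35) = 1 − 288/210 ≈ -0.371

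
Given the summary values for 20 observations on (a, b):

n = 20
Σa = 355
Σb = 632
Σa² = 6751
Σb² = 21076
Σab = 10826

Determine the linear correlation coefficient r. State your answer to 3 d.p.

-0.556

r = (nΣab − ΣaΣb) / √[(nΣa² − (Σa)²)(nΣb² − (Σb)²)]
Numerator: 20×10826 − 355×632 = -7840
Denominator: √[(135020 − 126025)(421520 − 399424)] = √[8995 × 22096] = 14097.9970
r = -7840 / 14097.9970 ≈ -0.556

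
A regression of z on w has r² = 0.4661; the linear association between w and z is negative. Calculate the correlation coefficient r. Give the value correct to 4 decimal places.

-0.6827

|r| = √0.4661 = 0.6827
The association is negative, so r = −0.6827.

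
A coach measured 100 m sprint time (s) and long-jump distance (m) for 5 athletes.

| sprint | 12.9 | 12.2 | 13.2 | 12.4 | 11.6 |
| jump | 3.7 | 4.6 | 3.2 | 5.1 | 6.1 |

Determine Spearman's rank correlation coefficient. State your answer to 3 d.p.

Rank sprint: 4, 2, 5, 3, 1
Rank jump: 2, 3, 1, 4, 5
d = rank(sprint) − rank(jump): 2, -1, 4, -1, -4; Σd² = 38
ρ = 1 − 6Σd² / [n(n²−1)] = 1 − 6×38 / (5×24) = 1 − 228/120 ≈ -0.900

-0.900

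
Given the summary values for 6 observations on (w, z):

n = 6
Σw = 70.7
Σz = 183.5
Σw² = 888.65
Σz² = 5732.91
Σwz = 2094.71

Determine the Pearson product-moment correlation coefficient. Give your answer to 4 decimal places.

-0.8240

r = (nΣwz − ΣwΣz) / √[(nΣw² − (Σw)²)(nΣz² − (Σz)²)]
Numerator: 6×2094.71 − 70.7×183.5 = -405.19
Denominator: √[(5331.9 − 4998.49)(34397.46 − 33672.25)] = √[333.41 × 725.21] = 491.7238
r = -405.19 / 491.7238 ≈ -0.8240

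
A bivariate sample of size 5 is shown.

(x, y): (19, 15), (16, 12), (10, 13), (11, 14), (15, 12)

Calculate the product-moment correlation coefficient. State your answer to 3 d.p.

0.197

n = 5, Σx = 71, Σy = 66, Σx² = 1063, Σy² = 878, Σxy = 941
nΣxy − ΣxΣy = 4705 − 4686 = 19
nΣx² − (Σx)² = 5315 − 5041 = 274; nΣy² − (Σy)² = 4390 − 4356 = 34
r = 19 / √(274 × 34) = 19 / 96.5194 ≈ 0.197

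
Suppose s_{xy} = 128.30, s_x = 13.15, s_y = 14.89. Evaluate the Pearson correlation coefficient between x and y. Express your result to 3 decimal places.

0.655

r = Cov(x,y) / (s_x · s_y) = 128.30 / (13.15 × 14.89)
  = 128.30 / 195.8035 ≈ 0.655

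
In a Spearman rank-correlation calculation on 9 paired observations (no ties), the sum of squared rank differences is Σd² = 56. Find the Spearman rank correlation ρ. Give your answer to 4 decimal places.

ρ = 1 − 6Σd² / [n(n²−1)] = 1 − 6×56 / (9×80)
  = 1 − 336/720 = 1 − 0.46667 ≈ 0.5333

0.5333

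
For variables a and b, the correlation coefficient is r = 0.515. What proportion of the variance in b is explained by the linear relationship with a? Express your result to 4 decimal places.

r² = (0.515)² = 0.2652

0.2652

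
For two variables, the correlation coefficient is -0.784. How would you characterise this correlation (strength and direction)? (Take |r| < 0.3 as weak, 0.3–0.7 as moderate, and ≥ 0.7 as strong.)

r = -0.784 < 0 so the relationship is negative.
|r| = 0.784, which falls in the strong range.

strong negative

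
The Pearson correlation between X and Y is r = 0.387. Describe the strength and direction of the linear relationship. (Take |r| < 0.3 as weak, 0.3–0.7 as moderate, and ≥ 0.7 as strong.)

moderate positive

r = 0.387 > 0 so the relationship is positive.
|r| = 0.387, which falls in the moderate range.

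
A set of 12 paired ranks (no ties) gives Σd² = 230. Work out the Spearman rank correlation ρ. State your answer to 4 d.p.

ρ = 1 − 6Σd² / [n(n²−1)] = 1 − 6×230 / (12×143)
  = 1 − 1380/1716 = 1 − 0.80420 ≈ 0.1958

0.1958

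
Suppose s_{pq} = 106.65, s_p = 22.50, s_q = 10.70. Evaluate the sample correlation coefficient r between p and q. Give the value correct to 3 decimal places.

r = Cov(p,q) / (s_p · s_q) = 106.65 / (22.50 × 10.70)
  = 106.65 / 240.7500 ≈ 0.443

0.443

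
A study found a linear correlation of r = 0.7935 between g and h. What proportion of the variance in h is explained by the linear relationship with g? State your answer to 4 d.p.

r² = (0.7935)² = 0.6296

0.6296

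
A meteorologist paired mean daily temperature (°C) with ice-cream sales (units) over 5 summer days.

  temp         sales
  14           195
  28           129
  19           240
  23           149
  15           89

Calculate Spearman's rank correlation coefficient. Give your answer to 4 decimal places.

Rank temp: 1, 5, 3, 4, 2
Rank sales: 4, 2, 5, 3, 1
d = rank(temp) − rank(sales): -3, 3, -2, 1, 1; Σd² = 24
ρ = 1 − 6Σd² / [n(n²−1)] = 1 − 6×24 / (5×24) = 1 − 144/120 ≈ -0.2000

-0.2000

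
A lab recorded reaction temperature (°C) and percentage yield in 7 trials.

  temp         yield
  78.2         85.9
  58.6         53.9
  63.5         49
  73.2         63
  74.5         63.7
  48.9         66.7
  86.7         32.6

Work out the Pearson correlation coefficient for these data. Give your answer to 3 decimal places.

n = 7, Σx = 483.6, Σy = 414.8, Σx² = 34398.04, Σy² = 26223.36, Σxy = 28432.72
nΣxy − ΣxΣy = 199029.04 − 200597.28 = -1568.24
nΣx² − (Σx)² = 240786.28 − 233868.96 = 6917.32; nΣy² − (Σy)² = 183563.52 − 172059.04 = 11504.48
r = -1568.24 / √(6917.32 × 11504.48) = -1568.24 / 8920.7718 ≈ -0.176

-0.176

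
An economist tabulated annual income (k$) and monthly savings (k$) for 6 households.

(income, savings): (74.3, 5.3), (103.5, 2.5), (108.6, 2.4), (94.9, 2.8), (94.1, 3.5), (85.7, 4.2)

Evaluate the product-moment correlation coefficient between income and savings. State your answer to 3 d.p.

n = 6, Σx = 561.1, Σy = 20.7, Σx² = 53232.01, Σy² = 77.83, Σxy = 1868.19
nΣxy − ΣxΣy = 11209.14 − 11614.77 = -405.63
nΣx² − (Σx)² = 319392.06 − 314833.21 = 4558.85; nΣy² − (Σy)² = 466.98 − 428.49 = 38.49
r = -405.63 / √(4558.85 × 38.49) = -405.63 / 418.8916 ≈ -0.968

-0.968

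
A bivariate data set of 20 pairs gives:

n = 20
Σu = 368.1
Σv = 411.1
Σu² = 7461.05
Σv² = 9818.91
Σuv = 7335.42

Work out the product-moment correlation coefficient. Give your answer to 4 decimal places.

r = (nΣuv − ΣuΣv) / √[(nΣu² − (Σu)²)(nΣv² − (Σv)²)]
Numerator: 20×7335.42 − 368.1×411.1 = -4617.51
Denominator: √[(149221 − 135497.61)(196378.2 − 169003.21)] = √[13723.39 × 27374.99] = 19382.4060
r = -4617.51 / 19382.4060 ≈ -0.2382

-0.2382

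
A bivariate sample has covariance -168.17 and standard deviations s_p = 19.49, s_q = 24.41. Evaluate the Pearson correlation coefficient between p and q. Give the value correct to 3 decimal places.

-0.353

r = Cov(p,q) / (s_p · s_q) = -168.17 / (19.49 × 24.41)
  = -168.17 / 475.7509 ≈ -0.353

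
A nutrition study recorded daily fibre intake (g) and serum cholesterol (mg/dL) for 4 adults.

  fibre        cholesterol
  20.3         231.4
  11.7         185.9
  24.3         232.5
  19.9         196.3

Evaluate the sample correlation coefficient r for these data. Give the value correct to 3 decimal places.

n = 4, Σx = 76.2, Σy = 846.1, Σx² = 1535.48, Σy² = 180694.71, Σxy = 16428.57
nΣxy − ΣxΣy = 65714.28 − 64472.82 = 1241.46
nΣx² − (Σx)² = 6141.92 − 5806.44 = 335.48; nΣy² − (Σy)² = 722778.84 − 715885.21 = 6893.63
r = 1241.46 / √(335.48 × 6893.63) = 1241.46 / 1520.7482 ≈ 0.816

0.816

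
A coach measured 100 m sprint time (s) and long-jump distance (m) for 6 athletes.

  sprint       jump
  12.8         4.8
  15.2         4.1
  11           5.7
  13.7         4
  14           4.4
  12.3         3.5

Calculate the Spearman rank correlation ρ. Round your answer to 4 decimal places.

-0.2571

Rank sprint: 3, 6, 1, 4, 5, 2
Rank jump: 5, 3, 6, 2, 4, 1
d = rank(sprint) − rank(jump): -2, 3, -5, 2, 1, 1; Σd² = 44
ρ = 1 − 6Σd² / [n(n²−1)] = 1 − 6×44 / (6×35) = 1 − 264/210 ≈ -0.2571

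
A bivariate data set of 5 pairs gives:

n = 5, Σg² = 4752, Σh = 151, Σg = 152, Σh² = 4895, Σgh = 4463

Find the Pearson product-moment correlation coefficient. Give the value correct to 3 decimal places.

r = (nΣgh − ΣgΣh) / √[(nΣg² − (Σg)²)(nΣh² − (Σh)²)]
Numerator: 5×4463 − 152×151 = -637
Denominator: √[(23760 − 23104)(24475 − 22801)] = √[656 × 1674] = 1047.9237
r = -637 / 1047.9237 ≈ -0.608

-0.608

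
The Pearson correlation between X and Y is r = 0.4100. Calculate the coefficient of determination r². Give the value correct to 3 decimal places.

r² = (0.4100)² = 0.168

0.168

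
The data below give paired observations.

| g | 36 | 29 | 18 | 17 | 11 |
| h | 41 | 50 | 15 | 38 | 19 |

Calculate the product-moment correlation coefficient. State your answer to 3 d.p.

0.716

n = 5, Σg = 111, Σh = 163, Σg² = 2871, Σh² = 6211, Σgh = 4051
nΣgh − ΣgΣh = 20255 − 18093 = 2162
nΣg² − (Σg)² = 14355 − 12321 = 2034; nΣh² − (Σh)² = 31055 − 26569 = 4486
r = 2162 / √(2034 × 4486) = 2162 / 3020.6827 ≈ 0.716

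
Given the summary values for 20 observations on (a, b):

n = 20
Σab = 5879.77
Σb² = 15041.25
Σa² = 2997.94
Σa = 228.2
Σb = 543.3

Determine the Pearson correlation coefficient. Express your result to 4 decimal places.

-0.9568

r = (nΣab − ΣaΣb) / √[(nΣa² − (Σa)²)(nΣb² − (Σb)²)]
Numerator: 20×5879.77 − 228.2×543.3 = -6385.66
Denominator: √[(59958.8 − 52075.24)(300825 − 295174.89)] = √[7883.56 × 5650.11] = 6674.0528
r = -6385.66 / 6674.0528 ≈ -0.9568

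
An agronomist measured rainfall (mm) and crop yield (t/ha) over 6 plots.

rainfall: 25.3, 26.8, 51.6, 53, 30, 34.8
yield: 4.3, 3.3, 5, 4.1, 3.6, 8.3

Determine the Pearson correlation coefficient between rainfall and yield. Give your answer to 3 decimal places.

0.120

n = 6, Σx = 221.5, Σy = 28.6, Σx² = 8940.93, Σy² = 153.04, Σxy = 1069.37
nΣxy − ΣxΣy = 6416.22 − 6334.9 = 81.32
nΣx² − (Σx)² = 53645.58 − 49062.25 = 4583.33; nΣy² − (Σy)² = 918.24 − 817.96 = 100.28
r = 81.32 / √(4583.33 × 100.28) = 81.32 / 677.9501 ≈ 0.120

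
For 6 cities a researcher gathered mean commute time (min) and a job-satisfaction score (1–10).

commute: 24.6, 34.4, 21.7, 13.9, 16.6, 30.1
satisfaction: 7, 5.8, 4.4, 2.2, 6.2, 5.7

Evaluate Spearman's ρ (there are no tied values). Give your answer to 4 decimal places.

Rank commute: 4, 6, 3, 1, 2, 5
Rank satisfaction: 6, 4, 2, 1, 5, 3
d = rank(commute) − rank(satisfaction): -2, 2, 1, 0, -3, 2; Σd² = 22
ρ = 1 − 6Σd² / [n(n²−1)] = 1 − 6×22 / (6×35) = 1 − 132/210 ≈ 0.3714

0.3714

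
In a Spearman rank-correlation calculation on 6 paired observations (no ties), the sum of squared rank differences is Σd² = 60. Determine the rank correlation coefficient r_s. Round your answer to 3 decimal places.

-0.714

ρ = 1 − 6Σd² / [n(n²−1)] = 1 − 6×60 / (6×35)
  = 1 − 360/210 = 1 − 1.7143 ≈ -0.714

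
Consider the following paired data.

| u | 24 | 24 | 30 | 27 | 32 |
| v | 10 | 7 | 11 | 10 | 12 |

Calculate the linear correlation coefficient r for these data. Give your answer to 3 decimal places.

n = 5, Σu = 137, Σv = 50, Σu² = 3805, Σv² = 514, Σuv = 1392
nΣuv − ΣuΣv = 6960 − 6850 = 110
nΣu² − (Σu)² = 19025 − 18769 = 256; nΣv² − (Σv)² = 2570 − 2500 = 70
r = 110 / √(256 × 70) = 110 / 133.8656 ≈ 0.822

0.822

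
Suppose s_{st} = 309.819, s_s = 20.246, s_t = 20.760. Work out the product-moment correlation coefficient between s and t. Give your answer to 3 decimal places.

0.737

r = Cov(s,t) / (s_s · s_t) = 309.819 / (20.246 × 20.760)
  = 309.819 / 420.3070 ≈ 0.737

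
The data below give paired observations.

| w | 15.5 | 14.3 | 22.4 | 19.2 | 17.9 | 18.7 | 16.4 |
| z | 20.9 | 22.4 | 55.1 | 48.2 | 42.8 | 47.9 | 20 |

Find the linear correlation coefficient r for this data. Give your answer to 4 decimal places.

n = 7, Σw = 124.4, Σz = 257.3, Σw² = 2254.2, Σz² = 10824.07, Σwz = 4793.8
nΣwz − ΣwΣz = 33556.6 − 32008.12 = 1548.48
nΣw² − (Σw)² = 15779.4 − 15475.36 = 304.04; nΣz² − (Σz)² = 75768.49 − 66203.29 = 9565.2
r = 1548.48 / √(304.04 × 9565.2) = 1548.48 / 1705.3455 ≈ 0.9080

0.9080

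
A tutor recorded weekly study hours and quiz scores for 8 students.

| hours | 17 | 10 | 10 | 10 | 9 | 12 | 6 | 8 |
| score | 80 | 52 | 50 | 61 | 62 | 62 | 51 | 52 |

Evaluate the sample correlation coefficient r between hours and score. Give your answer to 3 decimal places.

n = 8, Σx = 82, Σy = 470, Σx² = 914, Σy² = 28318, Σxy = 5014
nΣxy − ΣxΣy = 40112 − 38540 = 1572
nΣx² − (Σx)² = 7312 − 6724 = 588; nΣy² − (Σy)² = 226544 − 220900 = 5644
r = 1572 / √(588 × 5644) = 1572 / 1821.7223 ≈ 0.863

0.863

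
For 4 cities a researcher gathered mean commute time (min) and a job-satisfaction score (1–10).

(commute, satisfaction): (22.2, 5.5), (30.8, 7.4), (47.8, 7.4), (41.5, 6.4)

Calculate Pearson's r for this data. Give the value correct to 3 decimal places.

0.626

n = 4, Σx = 142.3, Σy = 26.7, Σx² = 5448.57, Σy² = 180.73, Σxy = 969.34
nΣxy − ΣxΣy = 3877.36 − 3799.41 = 77.95
nΣx² − (Σx)² = 21794.28 − 20249.29 = 1544.99; nΣy² − (Σy)² = 722.92 − 712.89 = 10.03
r = 77.95 / √(1544.99 × 10.03) = 77.95 / 124.4839 ≈ 0.626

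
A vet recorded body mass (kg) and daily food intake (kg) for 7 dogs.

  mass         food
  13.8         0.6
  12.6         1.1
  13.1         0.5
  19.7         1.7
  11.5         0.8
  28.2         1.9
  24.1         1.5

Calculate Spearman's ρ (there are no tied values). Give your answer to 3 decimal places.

Rank mass: 4, 2, 3, 5, 1, 7, 6
Rank food: 2, 4, 1, 6, 3, 7, 5
d = rank(mass) − rank(food): 2, -2, 2, -1, -2, 0, 1; Σd² = 18
ρ = 1 − 6Σd² / [n(n²−1)] = 1 − 6×18 / (7×48) = 1 − 108/336 ≈ 0.679

0.679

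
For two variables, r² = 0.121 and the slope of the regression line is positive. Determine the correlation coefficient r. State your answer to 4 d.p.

|r| = √0.121 = 0.3479
The association is positive, so r = 0.3479.

0.3479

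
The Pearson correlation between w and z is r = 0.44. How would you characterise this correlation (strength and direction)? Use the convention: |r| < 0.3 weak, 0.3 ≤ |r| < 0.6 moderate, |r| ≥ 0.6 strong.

r = 0.44 > 0 so the relationship is positive.
|r| = 0.44, which falls in the moderate range.

moderate positive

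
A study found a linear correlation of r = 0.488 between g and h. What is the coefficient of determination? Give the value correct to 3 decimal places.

0.238

r² = (0.488)² = 0.238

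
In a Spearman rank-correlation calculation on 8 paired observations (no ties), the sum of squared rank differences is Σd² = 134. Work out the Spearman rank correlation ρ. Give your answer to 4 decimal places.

-0.5952

ρ = 1 − 6Σd² / [n(n²−1)] = 1 − 6×134 / (8×63)
  = 1 − 804/504 = 1 − 1.59524 ≈ -0.5952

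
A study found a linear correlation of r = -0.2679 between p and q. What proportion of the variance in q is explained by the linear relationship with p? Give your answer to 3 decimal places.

r² = (-0.2679)² = 0.072

0.072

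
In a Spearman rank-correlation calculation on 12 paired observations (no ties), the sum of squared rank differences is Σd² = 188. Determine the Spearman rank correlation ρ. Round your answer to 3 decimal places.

ρ = 1 − 6Σd² / [n(n²−1)] = 1 − 6×188 / (12×143)
  = 1 − 1128/1716 = 1 − 0.6573 ≈ 0.343

0.343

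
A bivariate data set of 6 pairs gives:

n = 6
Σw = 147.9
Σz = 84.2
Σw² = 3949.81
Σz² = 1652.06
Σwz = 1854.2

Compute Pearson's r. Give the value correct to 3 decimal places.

r = (nΣwz − ΣwΣz) / √[(nΣw² − (Σw)²)(nΣz² − (Σz)²)]
Numerator: 6×1854.2 − 147.9×84.2 = -1327.98
Denominator: √[(23698.86 − 21874.41)(9912.36 − 7089.64)] = √[1824.45 × 2822.72] = 2269.3416
r = -1327.98 / 2269.3416 ≈ -0.585

-0.585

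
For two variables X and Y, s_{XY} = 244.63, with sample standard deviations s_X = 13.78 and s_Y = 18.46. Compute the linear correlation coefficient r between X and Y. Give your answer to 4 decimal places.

r = Cov(X,Y) / (s_X · s_Y) = 244.63 / (13.78 × 18.46)
  = 244.63 / 254.3788 ≈ 0.9617

0.9617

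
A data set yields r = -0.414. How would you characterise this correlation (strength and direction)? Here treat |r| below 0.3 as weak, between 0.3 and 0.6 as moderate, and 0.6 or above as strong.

moderate negative

r = -0.414 < 0 so the relationship is negative.
|r| = 0.414, which falls in the moderate range.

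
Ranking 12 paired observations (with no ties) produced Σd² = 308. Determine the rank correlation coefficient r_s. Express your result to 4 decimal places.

-0.0769

ρ = 1 − 6Σd² / [n(n²−1)] = 1 − 6×308 / (12×143)
  = 1 − 1848/1716 = 1 − 1.07692 ≈ -0.0769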